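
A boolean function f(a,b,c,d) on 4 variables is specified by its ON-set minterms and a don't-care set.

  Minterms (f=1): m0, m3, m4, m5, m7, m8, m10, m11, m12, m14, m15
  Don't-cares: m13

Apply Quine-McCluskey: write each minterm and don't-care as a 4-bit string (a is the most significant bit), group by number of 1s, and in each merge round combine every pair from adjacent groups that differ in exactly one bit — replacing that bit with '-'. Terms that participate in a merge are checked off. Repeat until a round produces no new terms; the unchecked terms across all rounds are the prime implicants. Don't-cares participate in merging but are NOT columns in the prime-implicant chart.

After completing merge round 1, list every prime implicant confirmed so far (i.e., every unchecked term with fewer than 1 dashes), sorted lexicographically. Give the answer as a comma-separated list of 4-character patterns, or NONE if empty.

NONE

[col 0] 0000*, 0011*, 0100*, 0101*, 0111*, 1000*, 1010*, 1011*, 1100*, 1101*, 1110*, 1111*
[col 1] -000*, -011*, -100*, -101*, -111*, 0-00*, 0-11*, 01-1*, 010-*, 1-00*, 1-10*, 1-11*, 10-0*, 101-*, 11-0*, 11-1*, 110-*, 111-*
[col 2] --00, --11, -1-1, -10-, 1--0, 1-1-, 11--
Prime implicants: --00, --11, -1-1, -10-, 1--0, 1-1-, 11--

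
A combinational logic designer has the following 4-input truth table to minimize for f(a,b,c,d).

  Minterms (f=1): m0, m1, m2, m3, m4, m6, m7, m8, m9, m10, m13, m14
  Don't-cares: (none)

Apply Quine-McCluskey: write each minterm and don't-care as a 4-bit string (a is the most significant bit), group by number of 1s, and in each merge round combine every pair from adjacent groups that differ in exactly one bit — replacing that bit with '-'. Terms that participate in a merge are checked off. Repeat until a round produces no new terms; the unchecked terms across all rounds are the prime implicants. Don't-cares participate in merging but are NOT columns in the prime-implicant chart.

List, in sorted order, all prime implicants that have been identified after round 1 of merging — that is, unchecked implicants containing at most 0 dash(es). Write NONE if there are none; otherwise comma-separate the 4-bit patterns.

[col 0] 0000*, 0001*, 0010*, 0011*, 0100*, 0110*, 0111*, 1000*, 1001*, 1010*, 1101*, 1110*
[col 1] -000*, -001*, -010*, -110*, 0-00*, 0-10*, 0-11*, 00-0*, 00-1*, 000-*, 001-*, 01-0*, 011-*, 1-01, 1-10*, 10-0*, 100-*
[col 2] --10, -0-0, -00-, 0--0, 0-1-, 00--
Prime implicants: --10, -0-0, -00-, 0--0, 0-1-, 00--, 1-01

NONE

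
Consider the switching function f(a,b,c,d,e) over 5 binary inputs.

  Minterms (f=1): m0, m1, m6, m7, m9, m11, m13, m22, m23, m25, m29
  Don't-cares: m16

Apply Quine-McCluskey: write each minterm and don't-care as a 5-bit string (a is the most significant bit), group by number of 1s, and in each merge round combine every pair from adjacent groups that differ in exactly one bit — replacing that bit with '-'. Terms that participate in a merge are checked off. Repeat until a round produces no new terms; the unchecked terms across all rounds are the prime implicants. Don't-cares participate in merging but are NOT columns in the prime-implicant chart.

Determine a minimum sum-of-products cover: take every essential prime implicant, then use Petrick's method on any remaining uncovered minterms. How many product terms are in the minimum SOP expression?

4

[col 0] 00000*, 00001*, 00110*, 00111*, 01001*, 01011*, 01101*, 10000*, 10110*, 10111*, 11001*, 11101*
[col 1] -0000, -0110*, -0111*, -1001*, -1101*, 0-001, 0000-, 0011-*, 01-01*, 010-1, 1011-*, 11-01*
[col 2] -011-, -1-01
Prime implicants: -0000, -011-, -1-01, 0-001, 0000-, 010-1
PI chart (minterm → PIs covering it):
  0 | -0000,0000-
  1 | 0-001,0000-
  6 | -011-  (sole → essential)
  7 | -011-  (sole → essential)
  9 | -1-01,0-001,010-1
  11 | 010-1  (sole → essential)
  13 | -1-01  (sole → essential)
  22 | -011-  (sole → essential)
  23 | -011-  (sole → essential)
  25 | -1-01  (sole → essential)
  29 | -1-01  (sole → essential)
Essential prime implicants: -011-, -1-01, 010-1
Petrick residual → 0000-
Minimum SOP uses 4 PIs: b'cd + bd'e + a'b'c'd' + a'bc'e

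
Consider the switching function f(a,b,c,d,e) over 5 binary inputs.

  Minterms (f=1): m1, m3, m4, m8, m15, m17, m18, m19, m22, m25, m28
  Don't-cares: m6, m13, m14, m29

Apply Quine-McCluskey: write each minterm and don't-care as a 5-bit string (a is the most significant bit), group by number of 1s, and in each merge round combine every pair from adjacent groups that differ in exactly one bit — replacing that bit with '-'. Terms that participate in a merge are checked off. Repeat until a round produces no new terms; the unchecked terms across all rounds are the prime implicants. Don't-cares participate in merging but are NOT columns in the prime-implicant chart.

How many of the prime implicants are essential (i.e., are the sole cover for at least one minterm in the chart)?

4

size-2^0 implicants → 00001(✓)  00011(✓)  00100(✓)  00110(✓)  01000  01101(✓)  01110(✓)  01111(✓)  10001(✓)  10010(✓)  10011(✓)  10110(✓)  11001(✓)  11100(✓)  11101(✓)
size-2^1 implicants → -0001(✓)  -0011(✓)  -0110  -1101  0-110  000-1(✓)  001-0  011-1  0111-  1-001  10-10  100-1(✓)  1001-  11-01  1110-
size-2^2 implicants → -00-1
Unchecked terms (primes): -00-1, -0110, -1101, 0-110, 001-0, 01000, 011-1, 0111-, 1-001, 10-10, 1001-, 11-01, 1110-
Minterm coverage:
  m1 ⊆ -00-1 [E]
  m3 ⊆ -00-1 [E]
  m4 ⊆ 001-0 [E]
  m8 ⊆ 01000 [E]
  m15 ⊆ 011-1,0111-
  m17 ⊆ -00-1,1-001
  m18 ⊆ 10-10,1001-
  m19 ⊆ -00-1,1001-
  m22 ⊆ -0110,10-10
  m25 ⊆ 1-001,11-01
  m28 ⊆ 1110- [E]
E = {-00-1, 001-0, 01000, 1110-}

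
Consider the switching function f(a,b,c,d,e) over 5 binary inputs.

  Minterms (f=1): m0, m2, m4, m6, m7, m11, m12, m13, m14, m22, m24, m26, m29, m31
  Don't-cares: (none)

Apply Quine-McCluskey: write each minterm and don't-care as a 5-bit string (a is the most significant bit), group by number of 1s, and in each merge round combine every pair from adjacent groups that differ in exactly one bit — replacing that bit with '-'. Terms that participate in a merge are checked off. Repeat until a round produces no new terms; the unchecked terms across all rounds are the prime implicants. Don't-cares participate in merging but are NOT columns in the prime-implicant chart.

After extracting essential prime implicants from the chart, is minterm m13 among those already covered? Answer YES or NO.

Round 0: 00000✓ 00010✓ 00100✓ 00110✓ 00111✓ 01011 01100✓ 01101✓ 01110✓ 10110✓ 11000✓ 11010✓ 11101✓ 11111✓
Round 1: -0110 -1101 0-100✓ 0-110✓ 00-00✓ 00-10✓ 000-0✓ 001-0✓ 0011- 011-0✓ 0110- 110-0 111-1
Round 2: 0-1-0 00--0
PIs = {-0110, -1101, 0-1-0, 00--0, 0011-, 01011, 0110-, 110-0, 111-1}
Coverage chart:
  m0: 00--0 ←essential
  m2: 00--0 ←essential
  m4: 0-1-0,00--0
  m6: -0110,0-1-0,00--0,0011-
  m7: 0011- ←essential
  m11: 01011 ←essential
  m12: 0-1-0,0110-
  m13: -1101,0110-
  m14: 0-1-0 ←essential
  m22: -0110 ←essential
  m24: 110-0 ←essential
  m26: 110-0 ←essential
  m29: -1101,111-1
  m31: 111-1 ←essential
Essential: -0110, 0-1-0, 00--0, 0011-, 01011, 110-0, 111-1

NO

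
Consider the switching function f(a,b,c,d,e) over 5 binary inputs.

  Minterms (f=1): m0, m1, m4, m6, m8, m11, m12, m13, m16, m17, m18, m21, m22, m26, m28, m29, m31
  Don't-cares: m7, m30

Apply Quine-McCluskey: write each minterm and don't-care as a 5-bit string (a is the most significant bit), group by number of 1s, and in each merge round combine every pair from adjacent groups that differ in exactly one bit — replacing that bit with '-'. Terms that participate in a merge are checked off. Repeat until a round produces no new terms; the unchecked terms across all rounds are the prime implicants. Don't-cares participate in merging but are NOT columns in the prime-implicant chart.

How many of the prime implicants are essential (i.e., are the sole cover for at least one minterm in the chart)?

6

size-2^0 implicants → 00000(✓)  00001(✓)  00100(✓)  00110(✓)  00111(✓)  01000(✓)  01011  01100(✓)  01101(✓)  10000(✓)  10001(✓)  10010(✓)  10101(✓)  10110(✓)  11010(✓)  11100(✓)  11101(✓)  11110(✓)  11111(✓)
size-2^1 implicants → -0000(✓)  -0001(✓)  -0110  -1100(✓)  -1101(✓)  0-000(✓)  0-100(✓)  00-00(✓)  0000-(✓)  001-0  0011-  01-00(✓)  0110-(✓)  1-010(✓)  1-101  1-110(✓)  10-01  10-10(✓)  100-0  1000-(✓)  11-10(✓)  111-0(✓)  111-1(✓)  1110-(✓)  1111-(✓)
size-2^2 implicants → -000-  -110-  0--00  1--10  111--
Unchecked terms (primes): -000-, -0110, -110-, 0--00, 001-0, 0011-, 01011, 1--10, 1-101, 10-01, 100-0, 111--
Minterm coverage:
  m0 ⊆ -000-,0--00
  m1 ⊆ -000- [E]
  m4 ⊆ 0--00,001-0
  m6 ⊆ -0110,001-0,0011-
  m8 ⊆ 0--00 [E]
  m11 ⊆ 01011 [E]
  m12 ⊆ -110-,0--00
  m13 ⊆ -110- [E]
  m16 ⊆ -000-,100-0
  m17 ⊆ -000-,10-01
  m18 ⊆ 1--10,100-0
  m21 ⊆ 1-101,10-01
  m22 ⊆ -0110,1--10
  m26 ⊆ 1--10 [E]
  m28 ⊆ -110-,111--
  m29 ⊆ -110-,1-101,111--
  m31 ⊆ 111-- [E]
E = {-000-, -110-, 0--00, 01011, 1--10, 111--}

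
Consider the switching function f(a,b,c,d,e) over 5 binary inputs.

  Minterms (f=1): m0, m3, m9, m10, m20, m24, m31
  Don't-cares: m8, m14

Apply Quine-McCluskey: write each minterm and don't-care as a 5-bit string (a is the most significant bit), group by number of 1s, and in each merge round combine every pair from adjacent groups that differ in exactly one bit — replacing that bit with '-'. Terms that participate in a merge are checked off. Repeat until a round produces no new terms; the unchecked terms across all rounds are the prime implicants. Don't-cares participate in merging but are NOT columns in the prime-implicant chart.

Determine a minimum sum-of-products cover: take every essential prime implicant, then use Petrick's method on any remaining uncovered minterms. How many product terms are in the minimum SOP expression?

7

[col 0] 00000*, 00011, 01000*, 01001*, 01010*, 01110*, 10100, 11000*, 11111
[col 1] -1000, 0-000, 01-10, 010-0, 0100-
Prime implicants: -1000, 0-000, 00011, 01-10, 010-0, 0100-, 10100, 11111
PI chart (minterm → PIs covering it):
  0 | 0-000  (sole → essential)
  3 | 00011  (sole → essential)
  9 | 0100-  (sole → essential)
  10 | 01-10,010-0
  20 | 10100  (sole → essential)
  24 | -1000  (sole → essential)
  31 | 11111  (sole → essential)
Essential prime implicants: -1000, 0-000, 00011, 0100-, 10100, 11111
Petrick residual → 01-10
Minimum SOP uses 7 PIs: bc'd'e' + a'c'd'e' + a'b'c'de + a'bde' + a'bc'd' + ab'cd'e' + abcde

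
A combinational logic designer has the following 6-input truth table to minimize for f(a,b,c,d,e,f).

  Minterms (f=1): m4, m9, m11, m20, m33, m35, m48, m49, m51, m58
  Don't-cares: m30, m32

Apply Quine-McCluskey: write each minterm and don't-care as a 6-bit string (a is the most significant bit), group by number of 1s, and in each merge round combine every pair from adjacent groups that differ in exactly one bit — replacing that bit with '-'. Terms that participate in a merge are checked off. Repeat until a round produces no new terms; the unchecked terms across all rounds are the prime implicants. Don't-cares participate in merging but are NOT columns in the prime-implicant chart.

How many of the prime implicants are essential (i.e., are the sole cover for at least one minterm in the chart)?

Round 0: 000100✓ 001001✓ 001011✓ 010100✓ 011110 100000✓ 100001✓ 100011✓ 110000✓ 110001✓ 110011✓ 111010
Round 1: 0-0100 0010-1 1-0000✓ 1-0001✓ 1-0011✓ 1000-1✓ 10000-✓ 1100-1✓ 11000-✓
Round 2: 1-00-1 1-000-
PIs = {0-0100, 0010-1, 011110, 1-00-1, 1-000-, 111010}
Coverage chart:
  m4: 0-0100 ←essential
  m9: 0010-1 ←essential
  m11: 0010-1 ←essential
  m20: 0-0100 ←essential
  m33: 1-00-1,1-000-
  m35: 1-00-1 ←essential
  m48: 1-000- ←essential
  m49: 1-00-1,1-000-
  m51: 1-00-1 ←essential
  m58: 111010 ←essential
Essential: 0-0100, 0010-1, 1-00-1, 1-000-, 111010

5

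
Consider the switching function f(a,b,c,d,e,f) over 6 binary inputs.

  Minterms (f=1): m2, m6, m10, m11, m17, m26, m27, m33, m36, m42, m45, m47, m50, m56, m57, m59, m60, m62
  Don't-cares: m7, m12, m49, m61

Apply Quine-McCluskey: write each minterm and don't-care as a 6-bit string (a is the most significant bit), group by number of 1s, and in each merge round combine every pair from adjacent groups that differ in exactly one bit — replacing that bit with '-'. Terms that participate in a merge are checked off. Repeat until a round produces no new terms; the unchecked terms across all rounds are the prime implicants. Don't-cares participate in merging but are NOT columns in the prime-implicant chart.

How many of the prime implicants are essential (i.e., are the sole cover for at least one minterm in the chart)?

9

size-2^0 implicants → 000010(✓)  000110(✓)  000111(✓)  001010(✓)  001011(✓)  001100  010001(✓)  011010(✓)  011011(✓)  100001(✓)  100100  101010(✓)  101101(✓)  101111(✓)  110001(✓)  110010  111000(✓)  111001(✓)  111011(✓)  111100(✓)  111101(✓)  111110(✓)
size-2^1 implicants → -01010  -10001  -11011  0-1010(✓)  0-1011(✓)  00-010  000-10  00011-  00101-(✓)  01101-(✓)  1-0001  1-1101  1011-1  11-001  111-00(✓)  111-01(✓)  1110-1  11100-(✓)  1111-0  11110-(✓)
size-2^2 implicants → 0-101-  111-0-
Unchecked terms (primes): -01010, -10001, -11011, 0-101-, 00-010, 000-10, 00011-, 001100, 1-0001, 1-1101, 100100, 1011-1, 11-001, 110010, 111-0-, 1110-1, 1111-0
Minterm coverage:
  m2 ⊆ 00-010,000-10
  m6 ⊆ 000-10,00011-
  m10 ⊆ -01010,0-101-,00-010
  m11 ⊆ 0-101- [E]
  m17 ⊆ -10001 [E]
  m26 ⊆ 0-101- [E]
  m27 ⊆ -11011,0-101-
  m33 ⊆ 1-0001 [E]
  m36 ⊆ 100100 [E]
  m42 ⊆ -01010 [E]
  m45 ⊆ 1-1101,1011-1
  m47 ⊆ 1011-1 [E]
  m50 ⊆ 110010 [E]
  m56 ⊆ 111-0- [E]
  m57 ⊆ 11-001,111-0-,1110-1
  m59 ⊆ -11011,1110-1
  m60 ⊆ 111-0-,1111-0
  m62 ⊆ 1111-0 [E]
E = {-01010, -10001, 0-101-, 1-0001, 100100, 1011-1, 110010, 111-0-, 1111-0}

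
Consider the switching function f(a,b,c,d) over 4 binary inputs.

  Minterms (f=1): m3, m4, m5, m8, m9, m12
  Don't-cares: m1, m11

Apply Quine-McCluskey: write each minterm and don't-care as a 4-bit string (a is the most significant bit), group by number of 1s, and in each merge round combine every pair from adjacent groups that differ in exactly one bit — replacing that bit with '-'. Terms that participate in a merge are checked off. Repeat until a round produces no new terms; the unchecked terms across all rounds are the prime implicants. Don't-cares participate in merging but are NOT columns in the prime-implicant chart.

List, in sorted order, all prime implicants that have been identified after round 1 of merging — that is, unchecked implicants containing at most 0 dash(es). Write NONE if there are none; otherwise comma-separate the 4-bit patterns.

NONE

size-2^0 implicants → 0001(✓)  0011(✓)  0100(✓)  0101(✓)  1000(✓)  1001(✓)  1011(✓)  1100(✓)
size-2^1 implicants → -001(✓)  -011(✓)  -100  0-01  00-1(✓)  010-  1-00  10-1(✓)  100-
size-2^2 implicants → -0-1
Unchecked terms (primes): -0-1, -100, 0-01, 010-, 1-00, 100-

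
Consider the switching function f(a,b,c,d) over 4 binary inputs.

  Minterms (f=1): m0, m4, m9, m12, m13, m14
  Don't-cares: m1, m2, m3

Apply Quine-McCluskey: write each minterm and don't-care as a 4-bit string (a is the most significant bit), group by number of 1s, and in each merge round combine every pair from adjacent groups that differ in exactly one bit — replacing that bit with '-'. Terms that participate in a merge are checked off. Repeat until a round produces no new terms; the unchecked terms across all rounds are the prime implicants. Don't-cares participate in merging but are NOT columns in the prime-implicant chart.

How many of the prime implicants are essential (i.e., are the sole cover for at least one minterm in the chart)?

[col 0] 0000*, 0001*, 0010*, 0011*, 0100*, 1001*, 1100*, 1101*, 1110*
[col 1] -001, -100, 0-00, 00-0*, 00-1*, 000-*, 001-*, 1-01, 11-0, 110-
[col 2] 00--
Prime implicants: -001, -100, 0-00, 00--, 1-01, 11-0, 110-
PI chart (minterm → PIs covering it):
  0 | 0-00,00--
  4 | -100,0-00
  9 | -001,1-01
  12 | -100,11-0,110-
  13 | 1-01,110-
  14 | 11-0  (sole → essential)
Essential prime implicants: 11-0

1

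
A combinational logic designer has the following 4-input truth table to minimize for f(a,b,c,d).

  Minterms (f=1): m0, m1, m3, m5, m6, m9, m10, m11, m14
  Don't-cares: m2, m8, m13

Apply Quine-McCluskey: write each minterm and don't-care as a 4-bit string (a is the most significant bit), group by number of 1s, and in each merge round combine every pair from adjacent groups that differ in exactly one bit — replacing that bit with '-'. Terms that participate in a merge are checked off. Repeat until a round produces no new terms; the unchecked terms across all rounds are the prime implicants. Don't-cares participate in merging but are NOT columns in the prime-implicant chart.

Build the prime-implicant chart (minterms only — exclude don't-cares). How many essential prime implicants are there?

3

size-2^0 implicants → 0000(✓)  0001(✓)  0010(✓)  0011(✓)  0101(✓)  0110(✓)  1000(✓)  1001(✓)  1010(✓)  1011(✓)  1101(✓)  1110(✓)
size-2^1 implicants → -000(✓)  -001(✓)  -010(✓)  -011(✓)  -101(✓)  -110(✓)  0-01(✓)  0-10(✓)  00-0(✓)  00-1(✓)  000-(✓)  001-(✓)  1-01(✓)  1-10(✓)  10-0(✓)  10-1(✓)  100-(✓)  101-(✓)
size-2^2 implicants → --01  --10  -0-0(✓)  -0-1(✓)  -00-(✓)  -01-(✓)  00--(✓)  10--(✓)
size-2^3 implicants → -0--
Unchecked terms (primes): --01, --10, -0--
Minterm coverage:
  m0 ⊆ -0-- [E]
  m1 ⊆ --01,-0--
  m3 ⊆ -0-- [E]
  m5 ⊆ --01 [E]
  m6 ⊆ --10 [E]
  m9 ⊆ --01,-0--
  m10 ⊆ --10,-0--
  m11 ⊆ -0-- [E]
  m14 ⊆ --10 [E]
E = {--01, --10, -0--}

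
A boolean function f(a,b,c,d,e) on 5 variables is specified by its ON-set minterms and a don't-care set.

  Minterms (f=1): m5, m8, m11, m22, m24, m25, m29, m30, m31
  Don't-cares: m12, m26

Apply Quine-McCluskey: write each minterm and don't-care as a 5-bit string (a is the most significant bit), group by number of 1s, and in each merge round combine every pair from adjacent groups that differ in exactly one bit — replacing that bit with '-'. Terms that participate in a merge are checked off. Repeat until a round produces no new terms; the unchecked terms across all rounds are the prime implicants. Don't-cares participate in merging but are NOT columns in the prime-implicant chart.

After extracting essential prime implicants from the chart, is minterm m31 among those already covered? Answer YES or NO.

Round 0: 00101 01000✓ 01011 01100✓ 10110✓ 11000✓ 11001✓ 11010✓ 11101✓ 11110✓ 11111✓
Round 1: -1000 01-00 1-110 11-01 11-10 110-0 1100- 111-1 1111-
PIs = {-1000, 00101, 01-00, 01011, 1-110, 11-01, 11-10, 110-0, 1100-, 111-1, 1111-}
Coverage chart:
  m5: 00101 ←essential
  m8: -1000,01-00
  m11: 01011 ←essential
  m22: 1-110 ←essential
  m24: -1000,110-0,1100-
  m25: 11-01,1100-
  m29: 11-01,111-1
  m30: 1-110,11-10,1111-
  m31: 111-1,1111-
Essential: 00101, 01011, 1-110

NO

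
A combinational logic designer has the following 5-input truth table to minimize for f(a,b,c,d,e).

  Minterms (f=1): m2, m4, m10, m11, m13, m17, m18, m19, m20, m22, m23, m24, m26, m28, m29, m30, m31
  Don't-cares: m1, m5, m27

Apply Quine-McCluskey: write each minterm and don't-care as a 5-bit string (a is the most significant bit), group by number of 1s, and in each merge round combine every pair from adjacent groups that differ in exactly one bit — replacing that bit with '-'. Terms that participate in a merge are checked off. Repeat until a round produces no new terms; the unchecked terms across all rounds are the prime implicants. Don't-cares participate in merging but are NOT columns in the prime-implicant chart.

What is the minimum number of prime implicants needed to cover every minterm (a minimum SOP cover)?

Round 0: 00001✓ 00010✓ 00100✓ 00101✓ 01010✓ 01011✓ 01101✓ 10001✓ 10010✓ 10011✓ 10100✓ 10110✓ 10111✓ 11000✓ 11010✓ 11011✓ 11100✓ 11101✓ 11110✓ 11111✓
Round 1: -0001 -0010✓ -0100 -1010✓ -1011✓ -1101 0-010✓ 0-101 00-01 0010- 0101-✓ 1-010✓ 1-011✓ 1-100✓ 1-110✓ 1-111✓ 10-10✓ 10-11✓ 100-1 1001-✓ 101-0✓ 1011-✓ 11-00✓ 11-10✓ 11-11✓ 110-0✓ 1101-✓ 111-0✓ 111-1✓ 1110-✓ 1111-✓
Round 2: --010 -101- 1--10✓ 1--11✓ 1-01-✓ 1-1-0 1-11-✓ 10-1-✓ 11--0 11-1-✓ 111--
Round 3: 1--1-
PIs = {--010, -0001, -0100, -101-, -1101, 0-101, 00-01, 0010-, 1--1-, 1-1-0, 100-1, 11--0, 111--}
Coverage chart:
  m2: --010 ←essential
  m4: -0100,0010-
  m10: --010,-101-
  m11: -101- ←essential
  m13: -1101,0-101
  m17: -0001,100-1
  m18: --010,1--1-
  m19: 1--1-,100-1
  m20: -0100,1-1-0
  m22: 1--1-,1-1-0
  m23: 1--1- ←essential
  m24: 11--0 ←essential
  m26: --010,-101-,1--1-,11--0
  m28: 1-1-0,11--0,111--
  m29: -1101,111--
  m30: 1--1-,1-1-0,11--0,111--
  m31: 1--1-,111--
Essential: --010, -101-, 1--1-, 11--0
Petrick residual → -0001, -0100, -1101
Min cover (7 terms): c'de' + b'c'd'e + b'cd'e' + bc'd + bcd'e + ad + abe'

7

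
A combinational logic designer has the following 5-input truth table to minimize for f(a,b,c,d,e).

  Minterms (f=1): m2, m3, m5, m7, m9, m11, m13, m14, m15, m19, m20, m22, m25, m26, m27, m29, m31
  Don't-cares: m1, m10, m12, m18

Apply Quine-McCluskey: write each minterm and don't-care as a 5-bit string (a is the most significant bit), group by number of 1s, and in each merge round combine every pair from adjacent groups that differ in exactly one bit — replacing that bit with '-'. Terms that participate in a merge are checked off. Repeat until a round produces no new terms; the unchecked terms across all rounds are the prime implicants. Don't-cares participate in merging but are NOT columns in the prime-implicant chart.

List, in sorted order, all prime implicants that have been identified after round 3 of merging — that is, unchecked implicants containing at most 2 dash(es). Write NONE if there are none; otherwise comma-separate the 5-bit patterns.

01-1-, 011--, 10-10, 101-0

[col 0] 00001*, 00010*, 00011*, 00101*, 00111*, 01001*, 01010*, 01011*, 01100*, 01101*, 01110*, 01111*, 10010*, 10011*, 10100*, 10110*, 11001*, 11010*, 11011*, 11101*, 11111*
[col 1] -0010*, -0011*, -1001*, -1010*, -1011*, -1101*, -1111*, 0-001*, 0-010*, 0-011*, 0-101*, 0-111*, 00-01*, 00-11*, 000-1*, 0001-*, 001-1*, 01-01*, 01-10*, 01-11*, 010-1*, 0101-*, 011-0*, 011-1*, 0110-*, 0111-*, 1-010*, 1-011*, 10-10, 1001-*, 101-0, 11-01*, 11-11*, 110-1*, 1101-*, 111-1*
[col 2] --010*, --011*, -001-*, -1-01*, -1-11*, -10-1*, -101-*, -11-1*, 0--01*, 0--11*, 0-0-1*, 0-01-*, 0-1-1*, 00--1*, 01--1*, 01-1-, 011--, 1-01-*, 11--1*
[col 3] --01-, -1--1, 0---1
Prime implicants: --01-, -1--1, 0---1, 01-1-, 011--, 10-10, 101-0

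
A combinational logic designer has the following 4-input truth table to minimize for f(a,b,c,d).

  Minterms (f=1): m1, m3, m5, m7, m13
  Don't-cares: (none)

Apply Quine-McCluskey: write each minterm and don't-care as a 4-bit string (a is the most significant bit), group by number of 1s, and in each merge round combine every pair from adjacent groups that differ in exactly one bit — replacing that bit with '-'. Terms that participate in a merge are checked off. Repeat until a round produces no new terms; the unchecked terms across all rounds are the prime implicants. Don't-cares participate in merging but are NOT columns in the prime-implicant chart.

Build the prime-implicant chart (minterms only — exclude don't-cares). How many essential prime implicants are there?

Round 0: 0001✓ 0011✓ 0101✓ 0111✓ 1101✓
Round 1: -101 0-01✓ 0-11✓ 00-1✓ 01-1✓
Round 2: 0--1
PIs = {-101, 0--1}
Coverage chart:
  m1: 0--1 ←essential
  m3: 0--1 ←essential
  m5: -101,0--1
  m7: 0--1 ←essential
  m13: -101 ←essential
Essential: -101, 0--1

2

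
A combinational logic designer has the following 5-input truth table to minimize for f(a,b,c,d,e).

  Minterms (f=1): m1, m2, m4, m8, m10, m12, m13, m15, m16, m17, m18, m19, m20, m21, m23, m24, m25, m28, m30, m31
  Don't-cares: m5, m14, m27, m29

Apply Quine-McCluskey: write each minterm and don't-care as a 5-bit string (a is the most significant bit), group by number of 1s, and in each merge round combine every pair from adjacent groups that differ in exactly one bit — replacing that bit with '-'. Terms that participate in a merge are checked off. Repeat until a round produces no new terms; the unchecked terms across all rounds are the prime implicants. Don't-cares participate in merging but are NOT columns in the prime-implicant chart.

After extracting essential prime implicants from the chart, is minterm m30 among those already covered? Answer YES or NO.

YES

Round 0: 00001✓ 00010✓ 00100✓ 00101✓ 01000✓ 01010✓ 01100✓ 01101✓ 01110✓ 01111✓ 10000✓ 10001✓ 10010✓ 10011✓ 10100✓ 10101✓ 10111✓ 11000✓ 11001✓ 11011✓ 11100✓ 11101✓ 11110✓ 11111✓
Round 1: -0001✓ -0010 -0100✓ -0101✓ -1000✓ -1100✓ -1101✓ -1110✓ -1111✓ 0-010 0-100✓ 0-101✓ 00-01✓ 0010-✓ 01-00✓ 01-10✓ 010-0✓ 011-0✓ 011-1✓ 0110-✓ 0111-✓ 1-000✓ 1-001✓ 1-011✓ 1-100✓ 1-101✓ 1-111✓ 10-00✓ 10-01✓ 10-11✓ 100-0✓ 100-1✓ 1000-✓ 1001-✓ 101-1✓ 1010-✓ 11-00✓ 11-01✓ 11-11✓ 110-1✓ 1100-✓ 111-0✓ 111-1✓ 1110-✓ 1111-✓
Round 2: --100✓ --101✓ -0-01 -010-✓ -1-00 -11-0✓ -11-1✓ -110-✓ -111-✓ 0-10-✓ 01--0 011--✓ 1--00✓ 1--01✓ 1--11✓ 1-0-1✓ 1-00-✓ 1-1-1✓ 1-10-✓ 10--1✓ 10-0-✓ 100-- 11--1✓ 11-0-✓ 111--✓
Round 3: --10- -11-- 1---1 1--0-
PIs = {--10-, -0-01, -0010, -1-00, -11--, 0-010, 01--0, 1---1, 1--0-, 100--}
Coverage chart:
  m1: -0-01 ←essential
  m2: -0010,0-010
  m4: --10- ←essential
  m8: -1-00,01--0
  m10: 0-010,01--0
  m12: --10-,-1-00,-11--,01--0
  m13: --10-,-11--
  m15: -11-- ←essential
  m16: 1--0-,100--
  m17: -0-01,1---1,1--0-,100--
  m18: -0010,100--
  m19: 1---1,100--
  m20: --10-,1--0-
  m21: --10-,-0-01,1---1,1--0-
  m23: 1---1 ←essential
  m24: -1-00,1--0-
  m25: 1---1,1--0-
  m28: --10-,-1-00,-11--,1--0-
  m30: -11-- ←essential
  m31: -11--,1---1
Essential: --10-, -0-01, -11--, 1---1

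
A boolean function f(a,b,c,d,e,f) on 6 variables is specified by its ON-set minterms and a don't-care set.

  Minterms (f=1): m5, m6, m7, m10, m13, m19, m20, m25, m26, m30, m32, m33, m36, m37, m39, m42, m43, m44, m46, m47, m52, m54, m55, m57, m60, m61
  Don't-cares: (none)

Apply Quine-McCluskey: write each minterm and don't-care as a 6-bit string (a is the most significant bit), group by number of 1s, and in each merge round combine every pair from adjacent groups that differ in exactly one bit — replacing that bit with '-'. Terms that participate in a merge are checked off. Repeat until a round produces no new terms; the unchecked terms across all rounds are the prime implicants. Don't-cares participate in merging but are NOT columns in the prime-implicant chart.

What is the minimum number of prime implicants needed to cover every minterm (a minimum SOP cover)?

Round 0: 000101✓ 000110✓ 000111✓ 001010✓ 001101✓ 010011 010100✓ 011001✓ 011010✓ 011110✓ 100000✓ 100001✓ 100100✓ 100101✓ 100111✓ 101010✓ 101011✓ 101100✓ 101110✓ 101111✓ 110100✓ 110110✓ 110111✓ 111001✓ 111100✓ 111101✓
Round 1: -00101✓ -00111✓ -01010 -10100 -11001 0-1010 00-101 0001-1✓ 00011- 011-10 1-0100✓ 1-0111 1-1100✓ 10-100✓ 10-111 100-00✓ 100-01✓ 10000-✓ 1001-1✓ 10010-✓ 101-10✓ 101-11✓ 10101-✓ 1011-0 10111-✓ 11-100✓ 1101-0 11011- 111-01 11110-
Round 2: -001-1 1--100 100-0- 101-1-
PIs = {-001-1, -01010, -10100, -11001, 0-1010, 00-101, 00011-, 010011, 011-10, 1--100, 1-0111, 10-111, 100-0-, 101-1-, 1011-0, 1101-0, 11011-, 111-01, 11110-}
Coverage chart:
  m5: -001-1,00-101
  m6: 00011- ←essential
  m7: -001-1,00011-
  m10: -01010,0-1010
  m13: 00-101 ←essential
  m19: 010011 ←essential
  m20: -10100 ←essential
  m25: -11001 ←essential
  m26: 0-1010,011-10
  m30: 011-10 ←essential
  m32: 100-0- ←essential
  m33: 100-0- ←essential
  m36: 1--100,100-0-
  m37: -001-1,100-0-
  m39: -001-1,1-0111,10-111
  m42: -01010,101-1-
  m43: 101-1- ←essential
  m44: 1--100,1011-0
  m46: 101-1-,1011-0
  m47: 10-111,101-1-
  m52: -10100,1--100,1101-0
  m54: 1101-0,11011-
  m55: 1-0111,11011-
  m57: -11001,111-01
  m60: 1--100,11110-
  m61: 111-01,11110-
Essential: -10100, -11001, 00-101, 00011-, 010011, 011-10, 100-0-, 101-1-
Petrick residual → -001-1, -01010, 1--100, 11011-, 111-01
Min cover (13 terms): b'c'df + b'cd'ef' + bc'de'f' + bcd'e'f + a'b'de'f + a'b'c'de + a'bc'd'ef + a'bcef' + ade'f' + ab'c'e' + ab'ce + abc'de + abce'f

13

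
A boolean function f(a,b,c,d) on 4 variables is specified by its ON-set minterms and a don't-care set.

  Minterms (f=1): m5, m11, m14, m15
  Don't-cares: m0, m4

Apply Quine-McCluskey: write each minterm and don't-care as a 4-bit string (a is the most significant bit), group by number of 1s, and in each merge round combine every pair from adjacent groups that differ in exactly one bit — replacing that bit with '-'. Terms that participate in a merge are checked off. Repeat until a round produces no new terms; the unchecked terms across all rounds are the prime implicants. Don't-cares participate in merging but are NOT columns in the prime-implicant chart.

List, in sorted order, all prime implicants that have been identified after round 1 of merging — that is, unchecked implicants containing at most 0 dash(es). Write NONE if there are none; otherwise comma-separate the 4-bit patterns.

Round 0: 0000✓ 0100✓ 0101✓ 1011✓ 1110✓ 1111✓
Round 1: 0-00 010- 1-11 111-
PIs = {0-00, 010-, 1-11, 111-}

NONE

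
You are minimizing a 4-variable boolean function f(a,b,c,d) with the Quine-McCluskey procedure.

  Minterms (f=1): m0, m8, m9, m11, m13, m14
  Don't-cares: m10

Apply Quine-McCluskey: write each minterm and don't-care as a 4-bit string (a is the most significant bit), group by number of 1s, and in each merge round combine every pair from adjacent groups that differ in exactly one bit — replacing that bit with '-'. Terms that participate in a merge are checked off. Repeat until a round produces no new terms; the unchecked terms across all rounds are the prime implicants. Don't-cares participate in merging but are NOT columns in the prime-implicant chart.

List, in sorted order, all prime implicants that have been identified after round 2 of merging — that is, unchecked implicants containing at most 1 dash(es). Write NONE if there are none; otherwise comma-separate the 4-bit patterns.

-000, 1-01, 1-10

size-2^0 implicants → 0000(✓)  1000(✓)  1001(✓)  1010(✓)  1011(✓)  1101(✓)  1110(✓)
size-2^1 implicants → -000  1-01  1-10  10-0(✓)  10-1(✓)  100-(✓)  101-(✓)
size-2^2 implicants → 10--
Unchecked terms (primes): -000, 1-01, 1-10, 10--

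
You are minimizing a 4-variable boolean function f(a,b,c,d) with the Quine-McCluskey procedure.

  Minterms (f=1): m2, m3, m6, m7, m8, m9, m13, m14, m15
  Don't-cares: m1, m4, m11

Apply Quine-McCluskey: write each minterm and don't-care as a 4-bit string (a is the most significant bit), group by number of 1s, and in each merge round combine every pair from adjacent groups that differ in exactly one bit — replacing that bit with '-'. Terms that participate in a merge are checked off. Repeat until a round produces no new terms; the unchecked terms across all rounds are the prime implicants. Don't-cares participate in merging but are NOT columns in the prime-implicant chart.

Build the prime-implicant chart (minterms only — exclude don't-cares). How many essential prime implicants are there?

4

Round 0: 0001✓ 0010✓ 0011✓ 0100✓ 0110✓ 0111✓ 1000✓ 1001✓ 1011✓ 1101✓ 1110✓ 1111✓
Round 1: -001✓ -011✓ -110✓ -111✓ 0-10✓ 0-11✓ 00-1✓ 001-✓ 01-0 011-✓ 1-01✓ 1-11✓ 10-1✓ 100- 11-1✓ 111-✓
Round 2: --11 -0-1 -11- 0-1- 1--1
PIs = {--11, -0-1, -11-, 0-1-, 01-0, 1--1, 100-}
Coverage chart:
  m2: 0-1- ←essential
  m3: --11,-0-1,0-1-
  m6: -11-,0-1-,01-0
  m7: --11,-11-,0-1-
  m8: 100- ←essential
  m9: -0-1,1--1,100-
  m13: 1--1 ←essential
  m14: -11- ←essential
  m15: --11,-11-,1--1
Essential: -11-, 0-1-, 1--1, 100-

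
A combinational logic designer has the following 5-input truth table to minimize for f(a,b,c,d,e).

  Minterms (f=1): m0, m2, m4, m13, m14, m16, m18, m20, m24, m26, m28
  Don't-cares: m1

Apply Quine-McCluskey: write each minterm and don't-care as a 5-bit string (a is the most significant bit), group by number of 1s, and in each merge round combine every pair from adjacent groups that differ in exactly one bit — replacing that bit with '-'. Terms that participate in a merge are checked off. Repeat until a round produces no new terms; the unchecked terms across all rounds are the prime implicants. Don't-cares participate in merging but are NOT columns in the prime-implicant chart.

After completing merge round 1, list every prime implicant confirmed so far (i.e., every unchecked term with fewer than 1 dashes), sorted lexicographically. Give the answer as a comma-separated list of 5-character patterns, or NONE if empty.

Round 0: 00000✓ 00001✓ 00010✓ 00100✓ 01101 01110 10000✓ 10010✓ 10100✓ 11000✓ 11010✓ 11100✓
Round 1: -0000✓ -0010✓ -0100✓ 00-00✓ 000-0✓ 0000- 1-000✓ 1-010✓ 1-100✓ 10-00✓ 100-0✓ 11-00✓ 110-0✓
Round 2: -0-00 -00-0 1--00 1-0-0
PIs = {-0-00, -00-0, 0000-, 01101, 01110, 1--00, 1-0-0}

01101, 01110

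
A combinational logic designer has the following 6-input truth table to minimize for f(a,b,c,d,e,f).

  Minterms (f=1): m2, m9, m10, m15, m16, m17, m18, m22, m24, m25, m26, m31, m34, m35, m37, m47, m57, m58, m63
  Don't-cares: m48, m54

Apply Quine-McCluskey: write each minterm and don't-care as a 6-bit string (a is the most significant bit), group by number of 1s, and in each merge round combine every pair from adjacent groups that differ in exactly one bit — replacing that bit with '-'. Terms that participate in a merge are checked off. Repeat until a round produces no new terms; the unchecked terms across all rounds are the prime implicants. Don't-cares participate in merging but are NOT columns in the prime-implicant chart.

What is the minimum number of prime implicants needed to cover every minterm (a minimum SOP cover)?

size-2^0 implicants → 000010(✓)  001001(✓)  001010(✓)  001111(✓)  010000(✓)  010001(✓)  010010(✓)  010110(✓)  011000(✓)  011001(✓)  011010(✓)  011111(✓)  100010(✓)  100011(✓)  100101  101111(✓)  110000(✓)  110110(✓)  111001(✓)  111010(✓)  111111(✓)
size-2^1 implicants → -00010  -01111(✓)  -10000  -10110  -11001  -11010  -11111(✓)  0-0010(✓)  0-1001  0-1010(✓)  0-1111(✓)  00-010(✓)  01-000(✓)  01-001(✓)  01-010(✓)  010-10  0100-0(✓)  01000-(✓)  0110-0(✓)  01100-(✓)  1-1111(✓)  10001-
size-2^2 implicants → --1111  0--010  01-0-0  01-00-
Unchecked terms (primes): --1111, -00010, -10000, -10110, -11001, -11010, 0--010, 0-1001, 01-0-0, 01-00-, 010-10, 10001-, 100101
Minterm coverage:
  m2 ⊆ -00010,0--010
  m9 ⊆ 0-1001 [E]
  m10 ⊆ 0--010 [E]
  m15 ⊆ --1111 [E]
  m16 ⊆ -10000,01-0-0,01-00-
  m17 ⊆ 01-00- [E]
  m18 ⊆ 0--010,01-0-0,010-10
  m22 ⊆ -10110,010-10
  m24 ⊆ 01-0-0,01-00-
  m25 ⊆ -11001,0-1001,01-00-
  m26 ⊆ -11010,0--010,01-0-0
  m31 ⊆ --1111 [E]
  m34 ⊆ -00010,10001-
  m35 ⊆ 10001- [E]
  m37 ⊆ 100101 [E]
  m47 ⊆ --1111 [E]
  m57 ⊆ -11001 [E]
  m58 ⊆ -11010 [E]
  m63 ⊆ --1111 [E]
E = {--1111, -11001, -11010, 0--010, 0-1001, 01-00-, 10001-, 100101}
Petrick residual → -10110
Cover = cdef + bc'def' + bcd'e'f + bcd'ef' + a'd'ef' + a'cd'e'f + a'bd'e' + ab'c'd'e + ab'c'de'f  |cover|=9

9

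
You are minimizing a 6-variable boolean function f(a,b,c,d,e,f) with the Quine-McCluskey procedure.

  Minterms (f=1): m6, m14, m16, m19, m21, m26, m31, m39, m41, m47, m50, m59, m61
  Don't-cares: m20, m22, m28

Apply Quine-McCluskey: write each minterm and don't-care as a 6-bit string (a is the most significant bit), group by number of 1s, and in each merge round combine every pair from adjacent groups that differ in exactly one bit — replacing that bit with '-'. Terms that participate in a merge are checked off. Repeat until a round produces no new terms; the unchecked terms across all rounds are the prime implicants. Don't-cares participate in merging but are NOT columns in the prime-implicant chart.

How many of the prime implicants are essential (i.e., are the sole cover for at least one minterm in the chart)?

[col 0] 000110*, 001110*, 010000*, 010011, 010100*, 010101*, 010110*, 011010, 011100*, 011111, 100111*, 101001, 101111*, 110010, 111011, 111101
[col 1] 0-0110, 00-110, 01-100, 010-00, 0101-0, 01010-, 10-111
Prime implicants: 0-0110, 00-110, 01-100, 010-00, 010011, 0101-0, 01010-, 011010, 011111, 10-111, 101001, 110010, 111011, 111101
PI chart (minterm → PIs covering it):
  6 | 0-0110,00-110
  14 | 00-110  (sole → essential)
  16 | 010-00  (sole → essential)
  19 | 010011  (sole → essential)
  21 | 01010-  (sole → essential)
  26 | 011010  (sole → essential)
  31 | 011111  (sole → essential)
  39 | 10-111  (sole → essential)
  41 | 101001  (sole → essential)
  47 | 10-111  (sole → essential)
  50 | 110010  (sole → essential)
  59 | 111011  (sole → essential)
  61 | 111101  (sole → essential)
Essential prime implicants: 00-110, 010-00, 010011, 01010-, 011010, 011111, 10-111, 101001, 110010, 111011, 111101

11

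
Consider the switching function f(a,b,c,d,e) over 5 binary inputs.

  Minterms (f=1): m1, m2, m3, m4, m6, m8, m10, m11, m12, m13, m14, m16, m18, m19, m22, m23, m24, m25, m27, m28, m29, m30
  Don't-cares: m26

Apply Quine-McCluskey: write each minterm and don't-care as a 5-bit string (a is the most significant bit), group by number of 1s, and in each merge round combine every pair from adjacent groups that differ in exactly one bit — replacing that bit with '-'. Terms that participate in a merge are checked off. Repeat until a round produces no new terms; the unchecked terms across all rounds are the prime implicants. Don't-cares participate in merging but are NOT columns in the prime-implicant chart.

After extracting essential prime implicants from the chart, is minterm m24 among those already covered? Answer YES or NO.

[col 0] 00001*, 00010*, 00011*, 00100*, 00110*, 01000*, 01010*, 01011*, 01100*, 01101*, 01110*, 10000*, 10010*, 10011*, 10110*, 10111*, 11000*, 11001*, 11010*, 11011*, 11100*, 11101*, 11110*
[col 1] -0010*, -0011*, -0110*, -1000*, -1010*, -1011*, -1100*, -1101*, -1110*, 0-010*, 0-011*, 0-100*, 0-110*, 00-10*, 000-1, 0001-*, 001-0*, 01-00*, 01-10*, 010-0*, 0101-*, 011-0*, 0110-*, 1-000*, 1-010*, 1-011*, 1-110*, 10-10*, 10-11*, 100-0*, 1001-*, 1011-*, 11-00*, 11-01*, 11-10*, 110-0*, 110-1*, 1100-*, 1101-*, 111-0*, 1110-*
[col 2] --010*, --011*, --110*, -0-10*, -001-*, -1-00*, -1-10*, -10-0*, -101-*, -11-0*, -110-, 0--10*, 0-01-*, 0-1-0, 01--0*, 1--10*, 1-0-0, 1-01-*, 10-1-, 11--0*, 11-0-, 110--
[col 3] ---10, --01-, -1--0
Prime implicants: ---10, --01-, -1--0, -110-, 0-1-0, 000-1, 1-0-0, 10-1-, 11-0-, 110--
PI chart (minterm → PIs covering it):
  1 | 000-1  (sole → essential)
  2 | ---10,--01-
  3 | --01-,000-1
  4 | 0-1-0  (sole → essential)
  6 | ---10,0-1-0
  8 | -1--0  (sole → essential)
  10 | ---10,--01-,-1--0
  11 | --01-  (sole → essential)
  12 | -1--0,-110-,0-1-0
  13 | -110-  (sole → essential)
  14 | ---10,-1--0,0-1-0
  16 | 1-0-0  (sole → essential)
  18 | ---10,--01-,1-0-0,10-1-
  19 | --01-,10-1-
  22 | ---10,10-1-
  23 | 10-1-  (sole → essential)
  24 | -1--0,1-0-0,11-0-,110--
  25 | 11-0-,110--
  27 | --01-,110--
  28 | -1--0,-110-,11-0-
  29 | -110-,11-0-
  30 | ---10,-1--0
Essential prime implicants: --01-, -1--0, -110-, 0-1-0, 000-1, 1-0-0, 10-1-

YES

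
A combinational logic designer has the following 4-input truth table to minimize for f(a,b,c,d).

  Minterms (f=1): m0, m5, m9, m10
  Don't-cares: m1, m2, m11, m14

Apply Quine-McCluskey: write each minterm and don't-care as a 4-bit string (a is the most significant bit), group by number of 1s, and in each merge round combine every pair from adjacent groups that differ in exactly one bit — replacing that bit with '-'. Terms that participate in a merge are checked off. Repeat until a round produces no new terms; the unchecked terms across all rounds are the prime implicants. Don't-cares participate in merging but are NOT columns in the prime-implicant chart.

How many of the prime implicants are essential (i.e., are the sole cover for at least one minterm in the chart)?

1

size-2^0 implicants → 0000(✓)  0001(✓)  0010(✓)  0101(✓)  1001(✓)  1010(✓)  1011(✓)  1110(✓)
size-2^1 implicants → -001  -010  0-01  00-0  000-  1-10  10-1  101-
Unchecked terms (primes): -001, -010, 0-01, 00-0, 000-, 1-10, 10-1, 101-
Minterm coverage:
  m0 ⊆ 00-0,000-
  m5 ⊆ 0-01 [E]
  m9 ⊆ -001,10-1
  m10 ⊆ -010,1-10,101-
E = {0-01}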